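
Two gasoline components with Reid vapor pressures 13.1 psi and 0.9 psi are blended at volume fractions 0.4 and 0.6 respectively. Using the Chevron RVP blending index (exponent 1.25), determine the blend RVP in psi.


Chevron index: RVP_blend = (sum xi*RVPi^1.25)^(1/1.25)
RVP^1.25 terms: 0.4 * 13.1^1.25 + 0.6 * 0.9^1.25 = 10.4949
RVP_blend = 10.4949^(1/1.25) = 6.558

6.558 psi


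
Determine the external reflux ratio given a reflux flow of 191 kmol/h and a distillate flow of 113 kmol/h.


Reflux ratio definition: R = L / D (liquid returned / distillate withdrawn)
L = 191 kmol/h, D = 113 kmol/h
R = 191 / 113 = 1.690

1.690


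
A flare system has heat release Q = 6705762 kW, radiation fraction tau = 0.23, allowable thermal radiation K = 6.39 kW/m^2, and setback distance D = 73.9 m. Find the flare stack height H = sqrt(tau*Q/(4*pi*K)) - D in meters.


tau*Q/(4*pi*K) = 0.23 * 6705762 / (4 * pi * 6.39) = 19207.3
sqrt(19207.3) = 138.59
H = 138.59 - 73.9 = 64.69

64.69 m


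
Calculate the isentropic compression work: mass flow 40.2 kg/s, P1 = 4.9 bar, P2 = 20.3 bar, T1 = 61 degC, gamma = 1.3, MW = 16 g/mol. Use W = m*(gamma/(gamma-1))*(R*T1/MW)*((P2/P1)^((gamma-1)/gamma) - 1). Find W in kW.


Isentropic work: W = m*(gamma/(gamma-1))*(R*T1/MW)*((P2/P1)^((gamma-1)/gamma) - 1)
T1 = 61 + 273.15 = 334.15 K
Pressure ratio = 20.3 / 4.9 = 4.14286
Exponent = (1.3 - 1)/1.3 = 0.230769
(P2/P1)^exp - 1 = 4.14286^0.230769 - 1 = 0.388206
W = 40.2 * 1.3 / 0.3 * 8.314 * 334.15 / 16 * 0.388206 = 11740

11740 kW


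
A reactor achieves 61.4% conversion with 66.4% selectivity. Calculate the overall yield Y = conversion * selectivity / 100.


Overall yield = conversion (%) * selectivity (%) / 100
Conversion = 61.4%, Selectivity = 66.4%
Y = 61.4 * 66.4 / 100
= 40.7696 %

40.7696 %


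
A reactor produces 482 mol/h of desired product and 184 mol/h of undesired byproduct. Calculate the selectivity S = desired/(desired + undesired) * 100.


Selectivity = desired / (desired + undesired) * 100
Total products = 482 + 184 = 666 mol/h
S = 482 / 666 * 100
= 0.7237 * 100
= 72.37 %

72.37 %


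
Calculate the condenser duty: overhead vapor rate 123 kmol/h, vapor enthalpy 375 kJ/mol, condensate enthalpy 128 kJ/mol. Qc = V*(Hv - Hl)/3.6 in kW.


Qc = 123 * (375 - 128) / 3.6 = 123 * 247 / 3.6 = 8439

8439 kW


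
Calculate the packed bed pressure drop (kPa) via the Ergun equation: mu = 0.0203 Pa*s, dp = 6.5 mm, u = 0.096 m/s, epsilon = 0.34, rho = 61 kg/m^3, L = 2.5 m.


dp = 6.5 mm = 0.0065 m
Viscous term = 150*0.0203*0.096*(1-0.34)^2 / (0.0065^2*0.34^3) = 76680.1
Inertial term = 1.75*61*0.096^2*(1-0.34) / (0.0065*0.34^3) = 2541.58
dP/L = 76680.1 + 2541.58 = 79221.7 Pa/m
dP = 79221.7 * 2.5 / 1000 = 198.1 kPa

198.1 kPa


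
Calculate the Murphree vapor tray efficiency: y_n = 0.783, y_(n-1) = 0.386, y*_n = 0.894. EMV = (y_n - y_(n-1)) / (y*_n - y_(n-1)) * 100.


Murphree vapor efficiency: EMV = (y_n - y_(n-1)) / (y*_n - y_(n-1)) * 100
EMV = (0.783 - 0.386) / (0.894 - 0.386) * 100 = 0.397 / 0.508 * 100 = 78.15

78.15 %


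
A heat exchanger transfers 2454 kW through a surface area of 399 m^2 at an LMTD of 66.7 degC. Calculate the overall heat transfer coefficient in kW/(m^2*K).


From Q = U*A*LMTD, U = Q / (A * LMTD)
U = 2454 / (399 * 66.7) = 2454 / 26613.3 = 0.09221

0.09221 kW/(m^2*K)


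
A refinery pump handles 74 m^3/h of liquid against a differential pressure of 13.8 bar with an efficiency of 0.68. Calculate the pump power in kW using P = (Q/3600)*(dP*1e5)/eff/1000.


Q = 74 / 3600 = 0.0205556 m^3/s
P = 0.0205556 * (13.8 * 1e5) / 0.68 / 1000 = 41.72

41.72 kW


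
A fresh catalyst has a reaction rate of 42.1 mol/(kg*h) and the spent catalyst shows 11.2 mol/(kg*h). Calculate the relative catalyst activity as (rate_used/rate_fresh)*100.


Activity (%) = (rate_used / rate_fresh) * 100
rate_used = 11.2, rate_fresh = 42.1
= (11.2 / 42.1) * 100
= 0.2660 * 100 = 26.60

26.60 %


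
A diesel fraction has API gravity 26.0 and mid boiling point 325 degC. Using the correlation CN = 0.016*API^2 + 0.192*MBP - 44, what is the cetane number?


CN = 0.016 * 26.0^2 + 0.192 * 325 - 44
CN = 10.816 + 62.4 - 44 = 29.216

29.216


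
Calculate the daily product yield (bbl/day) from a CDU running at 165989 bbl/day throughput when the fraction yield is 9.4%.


Crude throughput = 165989 bbl/day
Fraction yield = 9.4%
yield = throughput * fraction / 100
yield = 165989 * 9.4 / 100 = 15602.966

15602.966 bbl/day


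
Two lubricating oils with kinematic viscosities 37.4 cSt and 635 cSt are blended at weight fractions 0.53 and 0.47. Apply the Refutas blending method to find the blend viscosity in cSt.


Refutas method: VBN_i = 14.534*ln(ln(visc_i + 0.8)) + 10.975, blended linearly by mass fraction; since VBN is linear in VBI_i = ln(ln(visc_i + 0.8)) and the fractions sum to 1, blend VBI directly: visc = exp(exp(VBI_blend)) - 0.8
VBI_1 = ln(ln(37.4 + 0.8)) = 1.29276
VBI_2 = ln(ln(635 + 0.8)) = 1.86484
VBI_blend = 0.53 * 1.29276 + 0.47 * 1.86484 = 1.56164
visc_blend = exp(exp(1.56164)) - 0.8 = 116.7

116.7 cSt


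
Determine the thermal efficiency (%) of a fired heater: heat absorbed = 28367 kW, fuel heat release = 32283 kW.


Furnace efficiency = Q_absorbed / Q_fuel * 100
= 28367 / 32283 * 100 = 87.87

87.87 %


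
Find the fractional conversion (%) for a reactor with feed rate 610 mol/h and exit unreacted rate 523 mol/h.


X = (F_in - F_out) / F_in * 100
Moles reacted = 610 - 523 = 87
X = 87 / 610 * 100
= 0.1426 * 100
= 14.26 %

14.26 %


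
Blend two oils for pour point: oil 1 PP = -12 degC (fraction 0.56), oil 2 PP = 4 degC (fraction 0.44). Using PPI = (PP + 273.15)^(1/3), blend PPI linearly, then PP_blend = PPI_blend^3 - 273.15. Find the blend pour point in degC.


PPI_1 = (-12 + 273.15)^(1/3) = 6.391901
PPI_2 = (4 + 273.15)^(1/3) = 6.51986
PPI_blend = 0.56 * 6.391901 + 0.44 * 6.51986 = 6.448203
PP_blend = 6.448203^3 - 273.15 = 268.1119 - 273.15 = -5.04

-5.04 degC


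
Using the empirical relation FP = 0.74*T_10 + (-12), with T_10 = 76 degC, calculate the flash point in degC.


FP = 0.74 * 76 + (-12) = 44.24

44.24 degC


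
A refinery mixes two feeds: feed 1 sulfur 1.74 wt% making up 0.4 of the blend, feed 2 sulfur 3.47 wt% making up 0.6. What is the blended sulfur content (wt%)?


Linear sulfur blending: S_blend = x1*S1 + x2*S2
Contribution 1: 0.4 * 1.74 = 0.696 wt%
Contribution 2: 0.6 * 3.47 = 2.082 wt%
S_blend = 0.696 + 2.082 = 2.778

2.778 wt%


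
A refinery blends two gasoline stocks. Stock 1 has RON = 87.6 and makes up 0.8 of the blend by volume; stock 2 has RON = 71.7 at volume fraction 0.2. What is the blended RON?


Linear blending: RON_blend = sum(vi * RONi)
Contribution 1: 0.8 * 87.6 = 70.08
Contribution 2: 0.2 * 71.7 = 14.34
RON_blend = 70.08 + 14.34 = 84.42

84.42


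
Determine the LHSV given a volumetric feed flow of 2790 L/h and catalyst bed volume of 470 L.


LHSV = volumetric feed rate / catalyst volume
= 2790 L/h / 470 L
= 5.936 h^-1

5.936 h^-1


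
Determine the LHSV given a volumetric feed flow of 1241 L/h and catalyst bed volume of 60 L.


LHSV = volumetric feed rate / catalyst volume
= 1241 L/h / 60 L
= 20.68 h^-1

20.68 h^-1


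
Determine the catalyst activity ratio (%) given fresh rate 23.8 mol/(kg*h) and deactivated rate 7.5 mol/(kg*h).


Activity (%) = (rate_used / rate_fresh) * 100
rate_used = 7.5, rate_fresh = 23.8
= (7.5 / 23.8) * 100
= 0.3151 * 100 = 31.51

31.51 %


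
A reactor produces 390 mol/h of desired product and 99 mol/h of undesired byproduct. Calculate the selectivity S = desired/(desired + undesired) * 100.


Selectivity = desired / (desired + undesired) * 100
Total products = 390 + 99 = 489 mol/h
S = 390 / 489 * 100
= 0.7975 * 100
= 79.75 %

79.75 %


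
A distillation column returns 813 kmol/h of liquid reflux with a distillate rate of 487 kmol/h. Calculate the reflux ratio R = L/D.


Reflux ratio definition: R = L / D (liquid returned / distillate withdrawn)
L = 813 kmol/h, D = 487 kmol/h
R = 813 / 487 = 1.669

1.669


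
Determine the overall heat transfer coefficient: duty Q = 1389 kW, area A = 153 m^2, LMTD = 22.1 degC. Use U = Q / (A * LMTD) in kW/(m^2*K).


From Q = U*A*LMTD, U = Q / (A * LMTD)
U = 1389 / (153 * 22.1) = 1389 / 3381.3 = 0.4108

0.4108 kW/(m^2*K)


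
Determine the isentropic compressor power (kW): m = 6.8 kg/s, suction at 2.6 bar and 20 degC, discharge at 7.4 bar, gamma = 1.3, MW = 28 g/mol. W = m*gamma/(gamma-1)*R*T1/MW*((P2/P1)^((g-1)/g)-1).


Isentropic work: W = m*(gamma/(gamma-1))*(R*T1/MW)*((P2/P1)^((gamma-1)/gamma) - 1)
T1 = 20 + 273.15 = 293.15 K
Pressure ratio = 7.4 / 2.6 = 2.84615
Exponent = (1.3 - 1)/1.3 = 0.230769
(P2/P1)^exp - 1 = 2.84615^0.230769 - 1 = 0.273001
W = 6.8 * 1.3 / 0.3 * 8.314 * 293.15 / 28 * 0.273001 = 700.2

700.2 kW


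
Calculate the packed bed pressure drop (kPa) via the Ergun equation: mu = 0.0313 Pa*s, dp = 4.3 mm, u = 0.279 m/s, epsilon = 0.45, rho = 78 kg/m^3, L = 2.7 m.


dp = 4.3 mm = 0.0043 m
Viscous term = 150*0.0313*0.279*(1-0.45)^2 / (0.0043^2*0.45^3) = 235175
Inertial term = 1.75*78*0.279^2*(1-0.45) / (0.0043*0.45^3) = 14914.1
dP/L = 235175 + 14914.1 = 250089 Pa/m
dP = 250089 * 2.7 / 1000 = 675.2 kPa

675.2 kPa


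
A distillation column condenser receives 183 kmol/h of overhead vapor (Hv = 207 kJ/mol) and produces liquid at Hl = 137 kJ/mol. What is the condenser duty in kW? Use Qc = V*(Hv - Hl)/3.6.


Qc = 183 * (207 - 137) / 3.6 = 183 * 70 / 3.6 = 3558

3558 kW


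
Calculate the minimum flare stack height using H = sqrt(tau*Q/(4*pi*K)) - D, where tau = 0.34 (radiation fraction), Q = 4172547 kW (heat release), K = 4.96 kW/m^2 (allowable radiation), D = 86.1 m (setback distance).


tau*Q/(4*pi*K) = 0.34 * 4172547 / (4 * pi * 4.96) = 22760.9
sqrt(22760.9) = 150.867
H = 150.867 - 86.1 = 64.77

64.77 m


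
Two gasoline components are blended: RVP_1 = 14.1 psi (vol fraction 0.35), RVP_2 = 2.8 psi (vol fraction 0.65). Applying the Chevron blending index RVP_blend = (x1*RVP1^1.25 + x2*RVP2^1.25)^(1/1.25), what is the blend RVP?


Chevron index: RVP_blend = (sum xi*RVPi^1.25)^(1/1.25)
RVP^1.25 terms: 0.35 * 14.1^1.25 + 0.65 * 2.8^1.25 = 11.9172
RVP_blend = 11.9172^(1/1.25) = 7.260

7.260 psi


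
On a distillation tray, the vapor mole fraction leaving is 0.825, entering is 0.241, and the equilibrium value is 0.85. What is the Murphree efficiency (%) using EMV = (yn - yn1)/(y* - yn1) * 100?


Murphree vapor efficiency: EMV = (y_n - y_(n-1)) / (y*_n - y_(n-1)) * 100
EMV = (0.825 - 0.241) / (0.85 - 0.241) * 100 = 0.584 / 0.609 * 100 = 95.89

95.89 %


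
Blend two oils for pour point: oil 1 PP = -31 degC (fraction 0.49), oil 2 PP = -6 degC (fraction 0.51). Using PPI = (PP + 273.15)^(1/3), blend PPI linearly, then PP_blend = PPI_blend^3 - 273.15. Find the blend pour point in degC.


PPI_1 = (-31 + 273.15)^(1/3) = 6.232967
PPI_2 = (-6 + 273.15)^(1/3) = 6.440482
PPI_blend = 0.49 * 6.232967 + 0.51 * 6.440482 = 6.3388
PP_blend = 6.3388^3 - 273.15 = 254.6954 - 273.15 = -18.45

-18.45 degC


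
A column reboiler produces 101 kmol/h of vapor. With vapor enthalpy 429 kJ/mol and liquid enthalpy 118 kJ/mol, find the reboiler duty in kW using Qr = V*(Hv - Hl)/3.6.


Qr = 101 * (429 - 118) / 3.6 = 101 * 311 / 3.6 = 8725

8725 kW


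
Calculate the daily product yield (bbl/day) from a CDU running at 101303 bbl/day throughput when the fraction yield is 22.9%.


Crude throughput = 101303 bbl/day
Fraction yield = 22.9%
yield = throughput * fraction / 100
yield = 101303 * 22.9 / 100 = 23198.387

23198.387 bbl/day


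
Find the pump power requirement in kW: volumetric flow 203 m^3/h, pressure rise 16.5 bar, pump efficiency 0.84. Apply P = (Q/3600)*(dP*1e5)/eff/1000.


Q = 203 / 3600 = 0.0563889 m^3/s
P = 0.0563889 * (16.5 * 1e5) / 0.84 / 1000 = 110.8

110.8 kW


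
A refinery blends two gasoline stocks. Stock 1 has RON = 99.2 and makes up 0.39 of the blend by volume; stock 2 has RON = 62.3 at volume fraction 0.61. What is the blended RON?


Linear blending: RON_blend = sum(vi * RONi)
Contribution 1: 0.39 * 99.2 = 38.688
Contribution 2: 0.61 * 62.3 = 38.003
RON_blend = 38.688 + 38.003 = 76.691

76.691


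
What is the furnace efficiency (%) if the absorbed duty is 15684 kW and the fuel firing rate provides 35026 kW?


Furnace efficiency = Q_absorbed / Q_fuel * 100
= 15684 / 35026 * 100 = 44.78

44.78 %


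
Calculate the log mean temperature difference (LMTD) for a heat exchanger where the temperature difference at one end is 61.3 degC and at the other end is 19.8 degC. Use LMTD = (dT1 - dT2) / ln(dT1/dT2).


LMTD = (dT1 - dT2) / ln(dT1/dT2)
= (61.3 - 19.8) / ln(61.3 / 19.8) = 41.5 / 1.1301 = 36.72

36.72 degC


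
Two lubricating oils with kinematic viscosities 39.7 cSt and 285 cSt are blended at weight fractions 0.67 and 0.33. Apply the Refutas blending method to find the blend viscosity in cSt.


Refutas method: VBN_i = 14.534*ln(ln(visc_i + 0.8)) + 10.975, blended linearly by mass fraction; since VBN is linear in VBI_i = ln(ln(visc_i + 0.8)) and the fractions sum to 1, blend VBI directly: visc = exp(exp(VBI_blend)) - 0.8
VBI_1 = ln(ln(39.7 + 0.8)) = 1.30868
VBI_2 = ln(ln(285 + 0.8)) = 1.73259
VBI_blend = 0.67 * 1.30868 + 0.33 * 1.73259 = 1.44857
visc_blend = exp(exp(1.44857)) - 0.8 = 69.80

69.80 cSt


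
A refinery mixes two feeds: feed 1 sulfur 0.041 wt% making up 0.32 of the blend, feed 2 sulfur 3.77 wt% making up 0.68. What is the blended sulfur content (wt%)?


Linear sulfur blending: S_blend = x1*S1 + x2*S2
Contribution 1: 0.32 * 0.041 = 0.01312 wt%
Contribution 2: 0.68 * 3.77 = 2.5636 wt%
S_blend = 0.01312 + 2.5636 = 2.57672

2.57672 wt%


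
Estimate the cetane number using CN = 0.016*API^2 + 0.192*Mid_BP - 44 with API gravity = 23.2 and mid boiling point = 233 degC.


CN = 0.016 * 23.2^2 + 0.192 * 233 - 44
CN = 8.61184 + 44.736 - 44 = 9.34784

9.34784


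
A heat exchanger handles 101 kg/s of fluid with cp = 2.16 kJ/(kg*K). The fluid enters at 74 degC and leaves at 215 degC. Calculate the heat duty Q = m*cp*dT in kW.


Q = m_dot * cp * delta_T
delta_T = 215 - 74 = 141 K
Q = 101 * 2.16 * 141
= 218.16 * 141
= 30760.56 kW

30760.56 kW


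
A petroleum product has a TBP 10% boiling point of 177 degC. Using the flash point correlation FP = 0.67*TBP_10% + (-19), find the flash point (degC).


FP = 0.67 * 177 + (-19) = 99.59

99.59 degC


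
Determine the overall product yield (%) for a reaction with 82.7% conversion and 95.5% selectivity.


Overall yield = conversion (%) * selectivity (%) / 100
Conversion = 82.7%, Selectivity = 95.5%
Y = 82.7 * 95.5 / 100
= 78.9785 %

78.9785 %


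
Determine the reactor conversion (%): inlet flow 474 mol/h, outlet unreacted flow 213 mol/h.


X = (F_in - F_out) / F_in * 100
Moles reacted = 474 - 213 = 261
X = 261 / 474 * 100
= 0.5506 * 100
= 55.06 %

55.06 %


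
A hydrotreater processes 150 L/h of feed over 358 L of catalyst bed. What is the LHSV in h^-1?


LHSV = volumetric feed rate / catalyst volume
= 150 L/h / 358 L
= 0.4190 h^-1

0.4190 h^-1


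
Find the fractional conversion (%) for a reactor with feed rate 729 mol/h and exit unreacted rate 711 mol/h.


X = (F_in - F_out) / F_in * 100
Moles reacted = 729 - 711 = 18
X = 18 / 729 * 100
= 0.02469 * 100
= 2.469 %

2.469 %


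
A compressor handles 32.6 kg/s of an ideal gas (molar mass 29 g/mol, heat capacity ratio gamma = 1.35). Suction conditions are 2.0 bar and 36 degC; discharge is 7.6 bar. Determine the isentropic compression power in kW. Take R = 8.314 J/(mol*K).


Isentropic work: W = m*(gamma/(gamma-1))*(R*T1/MW)*((P2/P1)^((gamma-1)/gamma) - 1)
T1 = 36 + 273.15 = 309.15 K
Pressure ratio = 7.6 / 2.0 = 3.8
Exponent = (1.35 - 1)/1.35 = 0.259259
(P2/P1)^exp - 1 = 3.8^0.259259 - 1 = 0.41356
W = 32.6 * 1.35 / 0.35 * 8.314 * 309.15 / 29 * 0.41356 = 4609

4609 kW


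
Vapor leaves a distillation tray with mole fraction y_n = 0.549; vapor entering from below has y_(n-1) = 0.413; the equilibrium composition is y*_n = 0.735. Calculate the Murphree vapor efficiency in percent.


Murphree vapor efficiency: EMV = (y_n - y_(n-1)) / (y*_n - y_(n-1)) * 100
EMV = (0.549 - 0.413) / (0.735 - 0.413) * 100 = 0.136 / 0.322 * 100 = 42.24

42.24 %


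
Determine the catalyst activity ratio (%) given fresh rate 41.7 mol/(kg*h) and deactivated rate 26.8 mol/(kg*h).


Activity (%) = (rate_used / rate_fresh) * 100
rate_used = 26.8, rate_fresh = 41.7
= (26.8 / 41.7) * 100
= 0.6427 * 100 = 64.27

64.27 %


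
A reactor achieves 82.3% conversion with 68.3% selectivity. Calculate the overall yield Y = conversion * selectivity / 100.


Overall yield = conversion (%) * selectivity (%) / 100
Conversion = 82.3%, Selectivity = 68.3%
Y = 82.3 * 68.3 / 100
= 56.2109 %

56.2109 %


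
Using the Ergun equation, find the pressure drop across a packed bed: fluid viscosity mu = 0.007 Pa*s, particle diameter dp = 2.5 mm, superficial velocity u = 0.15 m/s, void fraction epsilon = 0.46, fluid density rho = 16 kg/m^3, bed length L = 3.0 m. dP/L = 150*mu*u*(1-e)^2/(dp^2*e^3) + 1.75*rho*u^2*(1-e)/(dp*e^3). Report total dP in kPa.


dp = 2.5 mm = 0.0025 m
Viscous term = 150*0.007*0.15*(1-0.46)^2 / (0.0025^2*0.46^3) = 75494.4
Inertial term = 1.75*16*0.15^2*(1-0.46) / (0.0025*0.46^3) = 1398.04
dP/L = 75494.4 + 1398.04 = 76892.4 Pa/m
dP = 76892.4 * 3.0 / 1000 = 230.7 kPa

230.7 kPa


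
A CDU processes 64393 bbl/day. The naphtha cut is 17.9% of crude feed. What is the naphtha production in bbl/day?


Crude throughput = 64393 bbl/day
Fraction yield = 17.9%
yield = throughput * fraction / 100
yield = 64393 * 17.9 / 100 = 11526.347

11526.347 bbl/day


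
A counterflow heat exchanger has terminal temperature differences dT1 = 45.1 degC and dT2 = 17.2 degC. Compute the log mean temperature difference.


LMTD = (dT1 - dT2) / ln(dT1/dT2)
= (45.1 - 17.2) / ln(45.1 / 17.2) = 27.9 / 0.963973 = 28.94

28.94 degC


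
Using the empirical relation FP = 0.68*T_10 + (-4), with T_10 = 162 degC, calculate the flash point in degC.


FP = 0.68 * 162 + (-4) = 106.16

106.16 degC


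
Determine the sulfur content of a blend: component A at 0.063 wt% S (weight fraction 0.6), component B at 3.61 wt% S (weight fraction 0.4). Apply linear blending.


Linear sulfur blending: S_blend = x1*S1 + x2*S2
Contribution 1: 0.6 * 0.063 = 0.0378 wt%
Contribution 2: 0.4 * 3.61 = 1.444 wt%
S_blend = 0.0378 + 1.444 = 1.4818

1.4818 wt%


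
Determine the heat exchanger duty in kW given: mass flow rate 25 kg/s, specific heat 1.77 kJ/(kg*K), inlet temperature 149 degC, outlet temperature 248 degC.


Q = m_dot * cp * delta_T
delta_T = 248 - 149 = 99 K
Q = 25 * 1.77 * 99
= 44.25 * 99
= 4380.75 kW

4380.75 kW


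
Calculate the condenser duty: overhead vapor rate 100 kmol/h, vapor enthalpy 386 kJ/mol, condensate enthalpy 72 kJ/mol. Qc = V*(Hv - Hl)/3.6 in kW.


Qc = 100 * (386 - 72) / 3.6 = 100 * 314 / 3.6 = 8722

8722 kW


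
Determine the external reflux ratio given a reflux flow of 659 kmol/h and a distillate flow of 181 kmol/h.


Reflux ratio definition: R = L / D (liquid returned / distillate withdrawn)
L = 659 kmol/h, D = 181 kmol/h
R = 659 / 181 = 3.641

3.641


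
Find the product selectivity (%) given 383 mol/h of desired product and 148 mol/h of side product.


Selectivity = desired / (desired + undesired) * 100
Total products = 383 + 148 = 531 mol/h
S = 383 / 531 * 100
= 0.7213 * 100
= 72.13 %

72.13 %


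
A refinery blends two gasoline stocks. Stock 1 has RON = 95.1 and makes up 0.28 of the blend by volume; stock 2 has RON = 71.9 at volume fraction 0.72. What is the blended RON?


Linear blending: RON_blend = sum(vi * RONi)
Contribution 1: 0.28 * 95.1 = 26.628
Contribution 2: 0.72 * 71.9 = 51.768
RON_blend = 26.628 + 51.768 = 78.396

78.396


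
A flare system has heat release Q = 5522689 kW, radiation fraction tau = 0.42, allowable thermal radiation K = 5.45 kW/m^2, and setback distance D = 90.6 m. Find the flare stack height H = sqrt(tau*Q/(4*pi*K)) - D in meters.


tau*Q/(4*pi*K) = 0.42 * 5522689 / (4 * pi * 5.45) = 33868.3
sqrt(33868.3) = 184.033
H = 184.033 - 90.6 = 93.43

93.43 m


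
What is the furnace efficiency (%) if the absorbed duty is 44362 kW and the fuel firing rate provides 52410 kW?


Furnace efficiency = Q_absorbed / Q_fuel * 100
= 44362 / 52410 * 100 = 84.64

84.64 %


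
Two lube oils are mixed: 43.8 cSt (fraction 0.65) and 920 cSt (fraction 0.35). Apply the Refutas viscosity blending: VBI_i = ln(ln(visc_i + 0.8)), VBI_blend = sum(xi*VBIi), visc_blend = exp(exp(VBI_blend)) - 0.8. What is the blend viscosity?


Refutas method: VBN_i = 14.534*ln(ln(visc_i + 0.8)) + 10.975, blended linearly by mass fraction; since VBN is linear in VBI_i = ln(ln(visc_i + 0.8)) and the fractions sum to 1, blend VBI directly: visc = exp(exp(VBI_blend)) - 0.8
VBI_1 = ln(ln(43.8 + 0.8)) = 1.3344
VBI_2 = ln(ln(920 + 0.8)) = 1.92063
VBI_blend = 0.65 * 1.3344 + 0.35 * 1.92063 = 1.53958
visc_blend = exp(exp(1.53958)) - 0.8 = 105.1

105.1 cSt


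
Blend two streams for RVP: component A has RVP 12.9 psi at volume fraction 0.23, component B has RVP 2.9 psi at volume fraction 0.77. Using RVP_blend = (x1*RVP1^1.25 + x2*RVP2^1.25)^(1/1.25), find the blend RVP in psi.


Chevron index: RVP_blend = (sum xi*RVPi^1.25)^(1/1.25)
RVP^1.25 terms: 0.23 * 12.9^1.25 + 0.77 * 2.9^1.25 = 8.53695
RVP_blend = 8.53695^(1/1.25) = 5.560

5.560 psi


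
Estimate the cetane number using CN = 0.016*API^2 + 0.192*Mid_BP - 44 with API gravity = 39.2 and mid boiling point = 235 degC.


CN = 0.016 * 39.2^2 + 0.192 * 235 - 44
CN = 24.58624 + 45.12 - 44 = 25.70624

25.70624


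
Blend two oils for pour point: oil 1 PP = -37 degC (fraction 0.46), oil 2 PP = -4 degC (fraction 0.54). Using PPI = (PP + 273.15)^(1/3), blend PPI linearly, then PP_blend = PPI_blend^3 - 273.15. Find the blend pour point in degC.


PPI_1 = (-37 + 273.15)^(1/3) = 6.181056
PPI_2 = (-4 + 273.15)^(1/3) = 6.456514
PPI_blend = 0.46 * 6.181056 + 0.54 * 6.456514 = 6.329803
PP_blend = 6.329803^3 - 273.15 = 253.6125 - 273.15 = -19.54

-19.54 degC


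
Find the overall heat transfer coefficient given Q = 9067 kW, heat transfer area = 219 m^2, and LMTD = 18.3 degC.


From Q = U*A*LMTD, U = Q / (A * LMTD)
U = 9067 / (219 * 18.3) = 9067 / 4007.7 = 2.262

2.262 kW/(m^2*K)


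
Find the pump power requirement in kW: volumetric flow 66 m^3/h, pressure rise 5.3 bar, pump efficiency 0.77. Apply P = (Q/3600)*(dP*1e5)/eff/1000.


Q = 66 / 3600 = 0.0183333 m^3/s
P = 0.0183333 * (5.3 * 1e5) / 0.77 / 1000 = 12.62

12.62 kW


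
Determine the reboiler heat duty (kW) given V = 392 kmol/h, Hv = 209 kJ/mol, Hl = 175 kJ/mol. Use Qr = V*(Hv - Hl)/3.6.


Qr = 392 * (209 - 175) / 3.6 = 392 * 34 / 3.6 = 3702

3702 kW


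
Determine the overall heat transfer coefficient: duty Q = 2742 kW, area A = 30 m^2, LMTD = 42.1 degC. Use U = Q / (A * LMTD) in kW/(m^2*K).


From Q = U*A*LMTD, U = Q / (A * LMTD)
U = 2742 / (30 * 42.1) = 2742 / 1263 = 2.171

2.171 kW/(m^2*K)


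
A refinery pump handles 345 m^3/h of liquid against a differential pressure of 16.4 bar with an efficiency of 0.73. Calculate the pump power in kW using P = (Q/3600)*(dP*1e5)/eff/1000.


Q = 345 / 3600 = 0.0958333 m^3/s
P = 0.0958333 * (16.4 * 1e5) / 0.73 / 1000 = 215.3

215.3 kW


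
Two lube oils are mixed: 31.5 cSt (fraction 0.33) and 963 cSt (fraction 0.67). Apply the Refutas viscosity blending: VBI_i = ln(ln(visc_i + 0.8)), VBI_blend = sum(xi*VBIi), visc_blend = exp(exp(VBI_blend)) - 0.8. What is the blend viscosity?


Refutas method: VBN_i = 14.534*ln(ln(visc_i + 0.8)) + 10.975, blended linearly by mass fraction; since VBN is linear in VBI_i = ln(ln(visc_i + 0.8)) and the fractions sum to 1, blend VBI directly: visc = exp(exp(VBI_blend)) - 0.8
VBI_1 = ln(ln(31.5 + 0.8)) = 1.24561
VBI_2 = ln(ln(963 + 0.8)) = 1.92729
VBI_blend = 0.33 * 1.24561 + 0.67 * 1.92729 = 1.70234
visc_blend = exp(exp(1.70234)) - 0.8 = 240.7

240.7 cSt


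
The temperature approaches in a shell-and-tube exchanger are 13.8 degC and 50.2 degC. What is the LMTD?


LMTD = (dT1 - dT2) / ln(dT1/dT2)
= (13.8 - 50.2) / ln(13.8 / 50.2) = -36.4 / -1.29135 = 28.19

28.19 degC


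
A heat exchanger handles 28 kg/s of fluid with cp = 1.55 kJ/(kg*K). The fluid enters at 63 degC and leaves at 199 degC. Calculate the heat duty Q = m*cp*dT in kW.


Q = m_dot * cp * delta_T
delta_T = 199 - 63 = 136 K
Q = 28 * 1.55 * 136
= 43.4 * 136
= 5902.4 kW

5902.4 kW


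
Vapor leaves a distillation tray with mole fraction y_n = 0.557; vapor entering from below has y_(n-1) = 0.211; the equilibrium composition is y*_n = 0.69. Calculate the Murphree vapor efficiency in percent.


Murphree vapor efficiency: EMV = (y_n - y_(n-1)) / (y*_n - y_(n-1)) * 100
EMV = (0.557 - 0.211) / (0.69 - 0.211) * 100 = 0.346 / 0.479 * 100 = 72.23

72.23 %


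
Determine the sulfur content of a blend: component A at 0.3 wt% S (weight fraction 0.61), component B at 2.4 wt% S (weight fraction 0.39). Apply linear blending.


Linear sulfur blending: S_blend = x1*S1 + x2*S2
Contribution 1: 0.61 * 0.3 = 0.183 wt%
Contribution 2: 0.39 * 2.4 = 0.936 wt%
S_blend = 0.183 + 0.936 = 1.119

1.119 wt%


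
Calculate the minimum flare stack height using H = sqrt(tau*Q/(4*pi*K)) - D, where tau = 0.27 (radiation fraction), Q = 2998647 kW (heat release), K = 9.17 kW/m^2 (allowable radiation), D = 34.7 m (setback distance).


tau*Q/(4*pi*K) = 0.27 * 2998647 / (4 * pi * 9.17) = 7026.03
sqrt(7026.03) = 83.8214
H = 83.8214 - 34.7 = 49.12

49.12 m


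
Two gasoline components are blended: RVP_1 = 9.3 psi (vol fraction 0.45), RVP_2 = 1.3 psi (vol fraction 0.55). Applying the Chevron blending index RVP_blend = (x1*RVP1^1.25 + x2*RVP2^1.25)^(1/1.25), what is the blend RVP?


Chevron index: RVP_blend = (sum xi*RVPi^1.25)^(1/1.25)
RVP^1.25 terms: 0.45 * 9.3^1.25 + 0.55 * 1.3^1.25 = 8.07177
RVP_blend = 8.07177^(1/1.25) = 5.316

5.316 psi


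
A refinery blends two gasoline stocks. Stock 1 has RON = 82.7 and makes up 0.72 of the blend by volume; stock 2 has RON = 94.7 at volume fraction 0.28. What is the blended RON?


Linear blending: RON_blend = sum(vi * RONi)
Contribution 1: 0.72 * 82.7 = 59.544
Contribution 2: 0.28 * 94.7 = 26.516
RON_blend = 59.544 + 26.516 = 86.06

86.06


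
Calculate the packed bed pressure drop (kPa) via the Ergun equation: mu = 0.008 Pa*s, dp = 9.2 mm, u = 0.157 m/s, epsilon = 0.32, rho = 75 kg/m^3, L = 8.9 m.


dp = 9.2 mm = 0.0092 m
Viscous term = 150*0.008*0.157*(1-0.32)^2 / (0.0092^2*0.32^3) = 31410.4
Inertial term = 1.75*75*0.157^2*(1-0.32) / (0.0092*0.32^3) = 7297.43
dP/L = 31410.4 + 7297.43 = 38707.8 Pa/m
dP = 38707.8 * 8.9 / 1000 = 344.5 kPa

344.5 kPa


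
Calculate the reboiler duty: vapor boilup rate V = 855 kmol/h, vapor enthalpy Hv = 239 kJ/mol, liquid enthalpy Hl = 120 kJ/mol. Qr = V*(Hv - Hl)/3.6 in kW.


Qr = 855 * (239 - 120) / 3.6 = 855 * 119 / 3.6 = 28260

28260 kW


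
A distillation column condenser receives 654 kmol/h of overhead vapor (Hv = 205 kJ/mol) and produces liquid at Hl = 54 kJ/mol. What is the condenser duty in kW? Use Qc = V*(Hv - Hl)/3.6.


Qc = 654 * (205 - 54) / 3.6 = 654 * 151 / 3.6 = 27430

27430 kW


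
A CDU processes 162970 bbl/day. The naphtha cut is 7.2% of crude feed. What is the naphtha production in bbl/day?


Crude throughput = 162970 bbl/day
Fraction yield = 7.2%
yield = throughput * fraction / 100
yield = 162970 * 7.2 / 100 = 11733.84

11733.84 bbl/day


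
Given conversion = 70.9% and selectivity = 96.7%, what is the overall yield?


Overall yield = conversion (%) * selectivity (%) / 100
Conversion = 70.9%, Selectivity = 96.7%
Y = 70.9 * 96.7 / 100
= 68.5603 %

68.5603 %


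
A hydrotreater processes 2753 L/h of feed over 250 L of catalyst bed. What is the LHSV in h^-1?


LHSV = volumetric feed rate / catalyst volume
= 2753 L/h / 250 L
= 11.01 h^-1

11.01 h^-1


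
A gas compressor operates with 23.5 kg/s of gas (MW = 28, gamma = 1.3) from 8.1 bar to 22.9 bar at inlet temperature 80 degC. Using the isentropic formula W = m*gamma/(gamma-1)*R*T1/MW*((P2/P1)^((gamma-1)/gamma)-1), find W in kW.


Isentropic work: W = m*(gamma/(gamma-1))*(R*T1/MW)*((P2/P1)^((gamma-1)/gamma) - 1)
T1 = 80 + 273.15 = 353.15 K
Pressure ratio = 22.9 / 8.1 = 2.82716
Exponent = (1.3 - 1)/1.3 = 0.230769
(P2/P1)^exp - 1 = 2.82716^0.230769 - 1 = 0.271035
W = 23.5 * 1.3 / 0.3 * 8.314 * 353.15 / 28 * 0.271035 = 2894

2894 kW


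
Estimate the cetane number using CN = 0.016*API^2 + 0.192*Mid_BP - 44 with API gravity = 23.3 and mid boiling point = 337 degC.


CN = 0.016 * 23.3^2 + 0.192 * 337 - 44
CN = 8.68624 + 64.704 - 44 = 29.39024

29.39024


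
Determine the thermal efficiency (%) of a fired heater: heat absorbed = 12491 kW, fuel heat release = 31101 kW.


Furnace efficiency = Q_absorbed / Q_fuel * 100
= 12491 / 31101 * 100 = 40.16

40.16 %


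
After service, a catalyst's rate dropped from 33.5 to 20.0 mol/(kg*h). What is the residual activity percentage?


Activity (%) = (rate_used / rate_fresh) * 100
rate_used = 20.0, rate_fresh = 33.5
= (20.0 / 33.5) * 100
= 0.5970 * 100 = 59.70

59.70 %


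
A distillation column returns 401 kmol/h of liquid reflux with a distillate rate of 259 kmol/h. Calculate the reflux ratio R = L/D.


Reflux ratio definition: R = L / D (liquid returned / distillate withdrawn)
L = 401 kmol/h, D = 259 kmol/h
R = 401 / 259 = 1.548

1.548


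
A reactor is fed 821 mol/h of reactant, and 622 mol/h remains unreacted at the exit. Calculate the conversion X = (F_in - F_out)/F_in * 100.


X = (F_in - F_out) / F_in * 100
Moles reacted = 821 - 622 = 199
X = 199 / 821 * 100
= 0.2424 * 100
= 24.24 %

24.24 %


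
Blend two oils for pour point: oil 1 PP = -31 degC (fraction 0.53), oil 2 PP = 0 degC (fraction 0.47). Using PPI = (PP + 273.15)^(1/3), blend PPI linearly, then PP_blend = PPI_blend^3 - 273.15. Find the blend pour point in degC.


PPI_1 = (-31 + 273.15)^(1/3) = 6.232967
PPI_2 = (0 + 273.15)^(1/3) = 6.488342
PPI_blend = 0.53 * 6.232967 + 0.47 * 6.488342 = 6.352993
PP_blend = 6.352993^3 - 273.15 = 256.4101 - 273.15 = -16.74

-16.74 degC


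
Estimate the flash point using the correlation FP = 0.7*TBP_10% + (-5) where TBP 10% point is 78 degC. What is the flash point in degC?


FP = 0.7 * 78 + (-5) = 49.6

49.6 degC


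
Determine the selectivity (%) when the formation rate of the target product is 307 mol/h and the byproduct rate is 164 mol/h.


Selectivity = desired / (desired + undesired) * 100
Total products = 307 + 164 = 471 mol/h
S = 307 / 471 * 100
= 0.6518 * 100
= 65.18 %

65.18 %


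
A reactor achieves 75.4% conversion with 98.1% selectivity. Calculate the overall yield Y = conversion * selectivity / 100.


Overall yield = conversion (%) * selectivity (%) / 100
Conversion = 75.4%, Selectivity = 98.1%
Y = 75.4 * 98.1 / 100
= 73.9674 %

73.9674 %


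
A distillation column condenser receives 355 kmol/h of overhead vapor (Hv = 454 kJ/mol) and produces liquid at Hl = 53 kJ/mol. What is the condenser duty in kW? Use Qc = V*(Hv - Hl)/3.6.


Qc = 355 * (454 - 53) / 3.6 = 355 * 401 / 3.6 = 39540

39540 kW


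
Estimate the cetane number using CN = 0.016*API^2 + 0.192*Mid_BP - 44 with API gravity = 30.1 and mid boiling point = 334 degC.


CN = 0.016 * 30.1^2 + 0.192 * 334 - 44
CN = 14.49616 + 64.128 - 44 = 34.62416

34.62416


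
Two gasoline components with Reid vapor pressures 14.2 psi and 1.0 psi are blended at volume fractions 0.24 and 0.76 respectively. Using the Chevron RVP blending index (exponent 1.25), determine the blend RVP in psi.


Chevron index: RVP_blend = (sum xi*RVPi^1.25)^(1/1.25)
RVP^1.25 terms: 0.24 * 14.2^1.25 + 0.76 * 1.0^1.25 = 7.37564
RVP_blend = 7.37564^(1/1.25) = 4.946

4.946 psi


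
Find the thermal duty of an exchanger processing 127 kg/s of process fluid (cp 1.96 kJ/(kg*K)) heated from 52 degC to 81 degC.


Q = m_dot * cp * delta_T
delta_T = 81 - 52 = 29 K
Q = 127 * 1.96 * 29
= 248.92 * 29
= 7218.68 kW

7218.68 kW


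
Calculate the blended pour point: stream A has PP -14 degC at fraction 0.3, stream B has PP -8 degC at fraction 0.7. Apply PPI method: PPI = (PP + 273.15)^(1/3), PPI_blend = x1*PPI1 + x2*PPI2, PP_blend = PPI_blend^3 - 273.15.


PPI_1 = (-14 + 273.15)^(1/3) = 6.375541
PPI_2 = (-8 + 273.15)^(1/3) = 6.42437
PPI_blend = 0.3 * 6.375541 + 0.7 * 6.42437 = 6.409721
PP_blend = 6.409721^3 - 273.15 = 263.3403 - 273.15 = -9.81

-9.81 degC


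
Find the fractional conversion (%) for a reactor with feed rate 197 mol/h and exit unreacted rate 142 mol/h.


X = (F_in - F_out) / F_in * 100
Moles reacted = 197 - 142 = 55
X = 55 / 197 * 100
= 0.2792 * 100
= 27.92 %

27.92 %


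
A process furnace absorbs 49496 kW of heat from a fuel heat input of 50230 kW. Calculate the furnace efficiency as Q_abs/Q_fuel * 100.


Furnace efficiency = Q_absorbed / Q_fuel * 100
= 49496 / 50230 * 100 = 98.54

98.54 %


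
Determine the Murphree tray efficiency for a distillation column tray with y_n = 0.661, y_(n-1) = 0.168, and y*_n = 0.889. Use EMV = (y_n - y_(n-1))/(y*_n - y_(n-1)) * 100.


Murphree vapor efficiency: EMV = (y_n - y_(n-1)) / (y*_n - y_(n-1)) * 100
EMV = (0.661 - 0.168) / (0.889 - 0.168) * 100 = 0.493 / 0.721 * 100 = 68.38

68.38 %


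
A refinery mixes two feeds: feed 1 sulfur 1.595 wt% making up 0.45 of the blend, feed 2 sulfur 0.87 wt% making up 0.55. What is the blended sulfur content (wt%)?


Linear sulfur blending: S_blend = x1*S1 + x2*S2
Contribution 1: 0.45 * 1.595 = 0.71775 wt%
Contribution 2: 0.55 * 0.87 = 0.4785 wt%
S_blend = 0.71775 + 0.4785 = 1.19625

1.19625 wt%


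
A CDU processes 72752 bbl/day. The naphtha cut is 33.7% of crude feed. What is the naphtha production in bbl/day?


Crude throughput = 72752 bbl/day
Fraction yield = 33.7%
yield = throughput * fraction / 100
yield = 72752 * 33.7 / 100 = 24517.424

24517.424 bbl/day


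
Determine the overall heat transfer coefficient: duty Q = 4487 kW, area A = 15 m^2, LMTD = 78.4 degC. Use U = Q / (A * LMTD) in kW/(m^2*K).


From Q = U*A*LMTD, U = Q / (A * LMTD)
U = 4487 / (15 * 78.4) = 4487 / 1176 = 3.815

3.815 kW/(m^2*K)


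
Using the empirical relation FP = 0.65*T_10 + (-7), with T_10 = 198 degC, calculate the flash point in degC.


FP = 0.65 * 198 + (-7) = 121.7

121.7 degC


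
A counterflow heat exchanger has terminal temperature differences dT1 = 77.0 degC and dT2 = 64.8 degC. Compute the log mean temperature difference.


LMTD = (dT1 - dT2) / ln(dT1/dT2)
= (77.0 - 64.8) / ln(77.0 / 64.8) = 12.2 / 0.1725 = 70.72

70.72 degC


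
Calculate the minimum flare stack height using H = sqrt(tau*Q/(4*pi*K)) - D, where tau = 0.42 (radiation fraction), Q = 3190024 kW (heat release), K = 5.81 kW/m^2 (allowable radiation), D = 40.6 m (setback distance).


tau*Q/(4*pi*K) = 0.42 * 3190024 / (4 * pi * 5.81) = 18350.9
sqrt(18350.9) = 135.465
H = 135.465 - 40.6 = 94.87

94.87 m


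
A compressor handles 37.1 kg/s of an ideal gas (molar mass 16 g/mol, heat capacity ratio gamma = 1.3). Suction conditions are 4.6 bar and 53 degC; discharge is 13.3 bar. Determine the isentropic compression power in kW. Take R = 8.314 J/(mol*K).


Isentropic work: W = m*(gamma/(gamma-1))*(R*T1/MW)*((P2/P1)^((gamma-1)/gamma) - 1)
T1 = 53 + 273.15 = 326.15 K
Pressure ratio = 13.3 / 4.6 = 2.8913
Exponent = (1.3 - 1)/1.3 = 0.230769
(P2/P1)^exp - 1 = 2.8913^0.230769 - 1 = 0.277633
W = 37.1 * 1.3 / 0.3 * 8.314 * 326.15 / 16 * 0.277633 = 7564

7564 kW


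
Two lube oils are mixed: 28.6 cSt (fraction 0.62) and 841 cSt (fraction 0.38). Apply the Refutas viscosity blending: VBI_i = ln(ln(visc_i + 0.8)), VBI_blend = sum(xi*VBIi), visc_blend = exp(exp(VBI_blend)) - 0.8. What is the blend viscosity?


Refutas method: VBN_i = 14.534*ln(ln(visc_i + 0.8)) + 10.975, blended linearly by mass fraction; since VBN is linear in VBI_i = ln(ln(visc_i + 0.8)) and the fractions sum to 1, blend VBI directly: visc = exp(exp(VBI_blend)) - 0.8
VBI_1 = ln(ln(28.6 + 0.8)) = 1.21817
VBI_2 = ln(ln(841 + 0.8)) = 1.9074
VBI_blend = 0.62 * 1.21817 + 0.38 * 1.9074 = 1.48008
visc_blend = exp(exp(1.48008)) - 0.8 = 80.11

80.11 cSt


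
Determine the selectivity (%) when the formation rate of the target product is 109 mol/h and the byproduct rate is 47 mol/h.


Selectivity = desired / (desired + undesired) * 100
Total products = 109 + 47 = 156 mol/h
S = 109 / 156 * 100
= 0.6987 * 100
= 69.87 %

69.87 %


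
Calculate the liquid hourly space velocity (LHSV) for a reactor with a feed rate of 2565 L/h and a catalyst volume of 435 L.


LHSV = volumetric feed rate / catalyst volume
= 2565 L/h / 435 L
= 5.897 h^-1

5.897 h^-1


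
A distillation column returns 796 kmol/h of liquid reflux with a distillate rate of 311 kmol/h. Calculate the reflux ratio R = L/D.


Reflux ratio definition: R = L / D (liquid returned / distillate withdrawn)
L = 796 kmol/h, D = 311 kmol/h
R = 796 / 311 = 2.559

2.559


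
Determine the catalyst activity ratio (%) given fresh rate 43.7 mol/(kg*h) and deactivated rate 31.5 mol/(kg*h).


Activity (%) = (rate_used / rate_fresh) * 100
rate_used = 31.5, rate_fresh = 43.7
= (31.5 / 43.7) * 100
= 0.7208 * 100 = 72.08

72.08 %


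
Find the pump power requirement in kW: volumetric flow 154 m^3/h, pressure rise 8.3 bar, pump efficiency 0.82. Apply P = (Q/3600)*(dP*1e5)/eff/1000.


Q = 154 / 3600 = 0.0427778 m^3/s
P = 0.0427778 * (8.3 * 1e5) / 0.82 / 1000 = 43.30

43.30 kW


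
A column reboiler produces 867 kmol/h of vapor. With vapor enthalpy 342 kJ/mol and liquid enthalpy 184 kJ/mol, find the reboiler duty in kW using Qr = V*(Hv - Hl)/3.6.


Qr = 867 * (342 - 184) / 3.6 = 867 * 158 / 3.6 = 38050

38050 kW


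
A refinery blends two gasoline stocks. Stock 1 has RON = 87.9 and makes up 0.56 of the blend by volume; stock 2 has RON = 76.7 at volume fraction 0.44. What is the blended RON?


Linear blending: RON_blend = sum(vi * RONi)
Contribution 1: 0.56 * 87.9 = 49.224
Contribution 2: 0.44 * 76.7 = 33.748
RON_blend = 49.224 + 33.748 = 82.972

82.972


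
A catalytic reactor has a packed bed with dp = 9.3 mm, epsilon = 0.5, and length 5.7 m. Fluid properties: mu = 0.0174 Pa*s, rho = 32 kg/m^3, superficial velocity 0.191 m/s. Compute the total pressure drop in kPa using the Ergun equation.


dp = 9.3 mm = 0.0093 m
Viscous term = 150*0.0174*0.191*(1-0.5)^2 / (0.0093^2*0.5^3) = 11527.6
Inertial term = 1.75*32*0.191^2*(1-0.5) / (0.0093*0.5^3) = 878.682
dP/L = 11527.6 + 878.682 = 12406.3 Pa/m
dP = 12406.3 * 5.7 / 1000 = 70.72 kPa

70.72 kPa


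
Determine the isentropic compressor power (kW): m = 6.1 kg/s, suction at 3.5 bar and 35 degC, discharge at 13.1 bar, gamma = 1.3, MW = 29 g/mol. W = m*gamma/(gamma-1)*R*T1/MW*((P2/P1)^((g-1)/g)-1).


Isentropic work: W = m*(gamma/(gamma-1))*(R*T1/MW)*((P2/P1)^((gamma-1)/gamma) - 1)
T1 = 35 + 273.15 = 308.15 K
Pressure ratio = 13.1 / 3.5 = 3.74286
Exponent = (1.3 - 1)/1.3 = 0.230769
(P2/P1)^exp - 1 = 3.74286^0.230769 - 1 = 0.356056
W = 6.1 * 1.3 / 0.3 * 8.314 * 308.15 / 29 * 0.356056 = 831.5

831.5 kW


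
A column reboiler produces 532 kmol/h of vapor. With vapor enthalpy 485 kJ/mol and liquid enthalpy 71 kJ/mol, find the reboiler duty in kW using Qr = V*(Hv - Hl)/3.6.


Qr = 532 * (485 - 71) / 3.6 = 532 * 414 / 3.6 = 61180

61180 kW


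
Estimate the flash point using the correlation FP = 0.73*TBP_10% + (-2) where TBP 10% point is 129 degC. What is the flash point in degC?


FP = 0.73 * 129 + (-2) = 92.17

92.17 degC


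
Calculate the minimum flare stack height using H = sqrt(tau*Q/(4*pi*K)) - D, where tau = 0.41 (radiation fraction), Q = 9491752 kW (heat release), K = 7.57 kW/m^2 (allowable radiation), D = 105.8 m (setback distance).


tau*Q/(4*pi*K) = 0.41 * 9491752 / (4 * pi * 7.57) = 40909.5
sqrt(40909.5) = 202.261
H = 202.261 - 105.8 = 96.46

96.46 m
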